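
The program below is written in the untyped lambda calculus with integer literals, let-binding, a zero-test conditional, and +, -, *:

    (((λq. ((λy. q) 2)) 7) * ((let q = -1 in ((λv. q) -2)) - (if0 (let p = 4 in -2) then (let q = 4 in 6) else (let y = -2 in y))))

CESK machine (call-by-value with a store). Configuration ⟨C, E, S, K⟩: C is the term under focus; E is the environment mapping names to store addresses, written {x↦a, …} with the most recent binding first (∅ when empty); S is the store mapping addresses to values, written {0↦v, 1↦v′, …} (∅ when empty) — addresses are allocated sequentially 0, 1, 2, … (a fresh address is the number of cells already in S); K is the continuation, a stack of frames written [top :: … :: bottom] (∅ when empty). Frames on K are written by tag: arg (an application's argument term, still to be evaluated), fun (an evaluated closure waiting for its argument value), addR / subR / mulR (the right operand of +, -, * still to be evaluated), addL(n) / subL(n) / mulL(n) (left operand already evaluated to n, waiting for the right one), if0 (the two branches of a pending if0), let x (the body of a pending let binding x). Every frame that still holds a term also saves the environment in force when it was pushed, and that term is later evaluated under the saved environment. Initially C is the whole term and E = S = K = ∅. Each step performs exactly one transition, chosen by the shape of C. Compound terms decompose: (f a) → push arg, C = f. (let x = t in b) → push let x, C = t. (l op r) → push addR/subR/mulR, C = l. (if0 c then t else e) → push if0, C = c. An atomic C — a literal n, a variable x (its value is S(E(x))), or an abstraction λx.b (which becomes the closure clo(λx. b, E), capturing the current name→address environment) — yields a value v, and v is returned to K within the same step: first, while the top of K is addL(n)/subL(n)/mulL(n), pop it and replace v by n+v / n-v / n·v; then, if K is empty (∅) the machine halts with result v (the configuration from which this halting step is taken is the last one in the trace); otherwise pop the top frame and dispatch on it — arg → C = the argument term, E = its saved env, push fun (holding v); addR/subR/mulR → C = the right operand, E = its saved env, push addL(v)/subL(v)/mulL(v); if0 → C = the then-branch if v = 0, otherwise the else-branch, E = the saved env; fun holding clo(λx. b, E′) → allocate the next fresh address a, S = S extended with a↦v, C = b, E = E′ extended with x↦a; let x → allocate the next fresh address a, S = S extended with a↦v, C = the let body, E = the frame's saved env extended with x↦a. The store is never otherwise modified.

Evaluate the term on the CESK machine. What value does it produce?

t=0: ⟨C=(((λq. ((λy. q) 2)) 7) * ((let q = -1 in ((λv. q) -2)) - (if0 (let p = 4 in -2) then (let q = 4 in 6) else (let y = -2 in y)))); E=∅; S=∅; K=∅⟩
t=1: ⟨C=((λq. ((λy. q) 2)) 7); E=∅; S=∅; K=[mulR]⟩
t=2: ⟨C=(λq. ((λy. q) 2)); E=∅; S=∅; K=[arg :: mulR]⟩
t=3: ⟨C=7; E=∅; S=∅; K=[fun :: mulR]⟩
t=4: ⟨C=((λy. q) 2); E={q↦0}; S={0↦7}; K=[mulR]⟩
t=5: ⟨C=(λy. q); E={q↦0}; S={0↦7}; K=[arg :: mulR]⟩
t=6: ⟨C=2; E={q↦0}; S={0↦7}; K=[fun :: mulR]⟩
t=7: ⟨C=q; E={y↦1, q↦0}; S={0↦7, 1↦2}; K=[mulR]⟩
t=8: ⟨C=((let q = -1 in ((λv. q) -2)) - (if0 (let p = 4 in -2) then (let q = 4 in 6) else (let y = -2 in y))); E=∅; S={0↦7, 1↦2}; K=[mulL(7)]⟩
t=9: ⟨C=(let q = -1 in ((λv. q) -2)); E=∅; S={0↦7, 1↦2}; K=[subR :: mulL(7)]⟩
t=10: ⟨C=-1; E=∅; S={0↦7, 1↦2}; K=[let q :: subR :: mulL(7)]⟩
t=11: ⟨C=((λv. q) -2); E={q↦2}; S={0↦7, 1↦2, 2↦-1}; K=[subR :: mulL(7)]⟩
t=12: ⟨C=(λv. q); E={q↦2}; S={0↦7, 1↦2, 2↦-1}; K=[arg :: subR :: mulL(7)]⟩
t=13: ⟨C=-2; E={q↦2}; S={0↦7, 1↦2, 2↦-1}; K=[fun :: subR :: mulL(7)]⟩
t=14: ⟨C=q; E={v↦3, q↦2}; S={0↦7, 1↦2, 2↦-1, 3↦-2}; K=[subR :: mulL(7)]⟩
t=15: ⟨C=(if0 (let p = 4 in -2) then (let q = 4 in 6) else (let y = -2 in y)); E=∅; S={0↦7, 1↦2, 2↦-1, 3↦-2}; K=[subL(-1) :: mulL(7)]⟩
t=16: ⟨C=(let p = 4 in -2); E=∅; S={0↦7, 1↦2, 2↦-1, 3↦-2}; K=[if0 :: subL(-1) :: mulL(7)]⟩
t=17: ⟨C=4; E=∅; S={0↦7, 1↦2, 2↦-1, 3↦-2}; K=[let p :: if0 :: subL(-1) :: mulL(7)]⟩
t=18: ⟨C=-2; E={p↦4}; S={0↦7, 1↦2, 2↦-1, 3↦-2, 4↦4}; K=[if0 :: subL(-1) :: mulL(7)]⟩
t=19: ⟨C=(let y = -2 in y); E=∅; S={0↦7, 1↦2, 2↦-1, 3↦-2, 4↦4}; K=[subL(-1) :: mulL(7)]⟩
t=20: ⟨C=-2; E=∅; S={0↦7, 1↦2, 2↦-1, 3↦-2, 4↦4}; K=[let y :: subL(-1) :: mulL(7)]⟩
t=21: ⟨C=y; E={y↦5}; S={0↦7, 1↦2, 2↦-1, 3↦-2, 4↦4, 5↦-2}; K=[subL(-1) :: mulL(7)]⟩
→ final value 7

Answer: 7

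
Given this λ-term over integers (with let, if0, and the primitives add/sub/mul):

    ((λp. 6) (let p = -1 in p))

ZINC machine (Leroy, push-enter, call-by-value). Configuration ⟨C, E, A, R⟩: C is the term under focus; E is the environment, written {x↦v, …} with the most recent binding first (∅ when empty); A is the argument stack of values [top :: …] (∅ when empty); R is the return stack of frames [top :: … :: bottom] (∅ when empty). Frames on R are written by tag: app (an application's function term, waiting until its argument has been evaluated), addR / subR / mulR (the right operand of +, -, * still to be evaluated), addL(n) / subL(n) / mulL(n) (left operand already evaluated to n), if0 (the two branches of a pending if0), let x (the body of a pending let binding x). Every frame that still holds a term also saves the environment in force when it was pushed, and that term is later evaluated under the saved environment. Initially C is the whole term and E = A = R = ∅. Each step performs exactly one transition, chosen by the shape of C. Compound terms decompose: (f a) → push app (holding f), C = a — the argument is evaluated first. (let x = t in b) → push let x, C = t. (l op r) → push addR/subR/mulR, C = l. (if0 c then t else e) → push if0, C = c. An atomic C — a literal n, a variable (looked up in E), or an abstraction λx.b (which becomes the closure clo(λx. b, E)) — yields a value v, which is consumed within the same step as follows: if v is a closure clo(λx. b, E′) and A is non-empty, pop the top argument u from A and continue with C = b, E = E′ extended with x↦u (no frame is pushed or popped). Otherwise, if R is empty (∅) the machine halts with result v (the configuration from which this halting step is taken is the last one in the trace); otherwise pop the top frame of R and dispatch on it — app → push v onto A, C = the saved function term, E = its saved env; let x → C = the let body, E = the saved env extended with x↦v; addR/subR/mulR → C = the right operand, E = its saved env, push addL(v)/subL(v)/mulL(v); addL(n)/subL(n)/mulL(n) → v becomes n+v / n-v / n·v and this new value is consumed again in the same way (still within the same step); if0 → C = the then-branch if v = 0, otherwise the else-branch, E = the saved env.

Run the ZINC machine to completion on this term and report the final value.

Answer: 6

Execution trace:
t=0: <C=((λp. 6) (let p = -1 in p)), E=∅, A=∅, R=∅>
t=1: <C=(let p = -1 in p), E=∅, A=∅, R=[app]>
t=2: <C=-1, E=∅, A=∅, R=[let p :: app]>
t=3: <C=p, E={p↦-1}, A=∅, R=[app]>
t=4: <C=(λp. 6), E=∅, A=[-1], R=∅>
t=5: <C=6, E={p↦-1}, A=∅, R=∅>
→ final value 6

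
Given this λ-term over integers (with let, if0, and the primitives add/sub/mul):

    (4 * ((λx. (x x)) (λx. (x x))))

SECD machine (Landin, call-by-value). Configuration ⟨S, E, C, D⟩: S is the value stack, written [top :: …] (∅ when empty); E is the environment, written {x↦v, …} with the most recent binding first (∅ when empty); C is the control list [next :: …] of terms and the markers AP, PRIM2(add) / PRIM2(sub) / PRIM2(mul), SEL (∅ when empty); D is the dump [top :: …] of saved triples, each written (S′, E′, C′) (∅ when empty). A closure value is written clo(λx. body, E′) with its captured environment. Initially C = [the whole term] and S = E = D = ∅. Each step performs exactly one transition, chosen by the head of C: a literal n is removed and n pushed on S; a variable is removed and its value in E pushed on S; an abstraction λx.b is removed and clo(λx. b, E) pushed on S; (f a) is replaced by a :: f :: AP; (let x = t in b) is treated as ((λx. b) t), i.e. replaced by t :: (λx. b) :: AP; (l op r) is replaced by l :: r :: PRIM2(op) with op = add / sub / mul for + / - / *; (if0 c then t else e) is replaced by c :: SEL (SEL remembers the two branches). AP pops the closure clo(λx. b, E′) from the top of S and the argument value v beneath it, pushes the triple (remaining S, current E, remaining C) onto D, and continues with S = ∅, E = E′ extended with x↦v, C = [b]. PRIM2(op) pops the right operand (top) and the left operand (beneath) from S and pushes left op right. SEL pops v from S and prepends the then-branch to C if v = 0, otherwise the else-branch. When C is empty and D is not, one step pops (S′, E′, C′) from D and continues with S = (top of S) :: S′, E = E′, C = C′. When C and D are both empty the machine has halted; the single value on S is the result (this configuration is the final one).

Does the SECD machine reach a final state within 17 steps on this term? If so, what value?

Answer: DIVERGES (no final state within 17 steps)

Machine steps:
t=0: ⟨S=∅; E=∅; C=[(4 * ((λx. (x x)) (λx. (x x))))]; D=∅⟩
t=1: ⟨S=∅; E=∅; C=[4 :: ((λx. (x x)) (λx. (x x))) :: PRIM2(mul)]; D=∅⟩
t=2: ⟨S=[4]; E=∅; C=[((λx. (x x)) (λx. (x x))) :: PRIM2(mul)]; D=∅⟩
t=3: ⟨S=[4]; E=∅; C=[(λx. (x x)) :: (λx. (x x)) :: AP :: PRIM2(mul)]; D=∅⟩
t=4: ⟨S=[clo(λx. (x x), ∅) :: 4]; E=∅; C=[(λx. (x x)) :: AP :: PRIM2(mul)]; D=∅⟩
t=5: ⟨S=[clo(λx. (x x), ∅) :: clo(λx. (x x), ∅) :: 4]; E=∅; C=[AP :: PRIM2(mul)]; D=∅⟩
t=6: ⟨S=∅; E={x↦clo(λx. (x x), ∅)}; C=[(x x)]; D=[([4], ∅, [PRIM2(mul)])]⟩
t=7: ⟨S=∅; E={x↦clo(λx. (x x), ∅)}; C=[x :: x :: AP]; D=[([4], ∅, [PRIM2(mul)])]⟩
t=8: ⟨S=[clo(λx. (x x), ∅)]; E={x↦clo(λx. (x x), ∅)}; C=[x :: AP]; D=[([4], ∅, [PRIM2(mul)])]⟩
t=9: ⟨S=[clo(λx. (x x), ∅) :: clo(λx. (x x), ∅)]; E={x↦clo(λx. (x x), ∅)}; C=[AP]; D=[([4], ∅, [PRIM2(mul)])]⟩
t=10: ⟨S=∅; E={x↦clo(λx. (x x), ∅)}; C=[(x x)]; D=[(∅, {x↦clo(λx. (x x), ∅)}, ∅) :: ([4], ∅, [PRIM2(mul)])]⟩
t=11: ⟨S=∅; E={x↦clo(λx. (x x), ∅)}; C=[x :: x :: AP]; D=[(∅, {x↦clo(λx. (x x), ∅)}, ∅) :: ([4], ∅, [PRIM2(mul)])]⟩
t=12: ⟨S=[clo(λx. (x x), ∅)]; E={x↦clo(λx. (x x), ∅)}; C=[x :: AP]; D=[(∅, {x↦clo(λx. (x x), ∅)}, ∅) :: ([4], ∅, [PRIM2(mul)])]⟩
t=13: ⟨S=[clo(λx. (x x), ∅) :: clo(λx. (x x), ∅)]; E={x↦clo(λx. (x x), ∅)}; C=[AP]; D=[(∅, {x↦clo(λx. (x x), ∅)}, ∅) :: ([4], ∅, [PRIM2(mul)])]⟩
t=14: ⟨S=∅; E={x↦clo(λx. (x x), ∅)}; C=[(x x)]; D=[(∅, {x↦clo(λx. (x x), ∅)}, ∅) :: (∅, {x↦clo(λx. (x x), ∅)}, ∅) :: ([4], ∅, [PRIM2(mul)])]⟩
t=15: ⟨S=∅; E={x↦clo(λx. (x x), ∅)}; C=[x :: x :: AP]; D=[(∅, {x↦clo(λx. (x x), ∅)}, ∅) :: (∅, {x↦clo(λx. (x x), ∅)}, ∅) :: ([4], ∅, [PRIM2(mul)])]⟩
t=16: ⟨S=[clo(λx. (x x), ∅)]; E={x↦clo(λx. (x x), ∅)}; C=[x :: AP]; D=[(∅, {x↦clo(λx. (x x), ∅)}, ∅) :: (∅, {x↦clo(λx. (x x), ∅)}, ∅) :: ([4], ∅, [PRIM2(mul)])]⟩
t=17: ⟨S=[clo(λx. (x x), ∅) :: clo(λx. (x x), ∅)]; E={x↦clo(λx. (x x), ∅)}; C=[AP]; D=[(∅, {x↦clo(λx. (x x), ∅)}, ∅) :: (∅, {x↦clo(λx. (x x), ∅)}, ∅) :: ([4], ∅, [PRIM2(mul)])]⟩
→ 17 transitions taken and the configuration is still not final: no result within 17 steps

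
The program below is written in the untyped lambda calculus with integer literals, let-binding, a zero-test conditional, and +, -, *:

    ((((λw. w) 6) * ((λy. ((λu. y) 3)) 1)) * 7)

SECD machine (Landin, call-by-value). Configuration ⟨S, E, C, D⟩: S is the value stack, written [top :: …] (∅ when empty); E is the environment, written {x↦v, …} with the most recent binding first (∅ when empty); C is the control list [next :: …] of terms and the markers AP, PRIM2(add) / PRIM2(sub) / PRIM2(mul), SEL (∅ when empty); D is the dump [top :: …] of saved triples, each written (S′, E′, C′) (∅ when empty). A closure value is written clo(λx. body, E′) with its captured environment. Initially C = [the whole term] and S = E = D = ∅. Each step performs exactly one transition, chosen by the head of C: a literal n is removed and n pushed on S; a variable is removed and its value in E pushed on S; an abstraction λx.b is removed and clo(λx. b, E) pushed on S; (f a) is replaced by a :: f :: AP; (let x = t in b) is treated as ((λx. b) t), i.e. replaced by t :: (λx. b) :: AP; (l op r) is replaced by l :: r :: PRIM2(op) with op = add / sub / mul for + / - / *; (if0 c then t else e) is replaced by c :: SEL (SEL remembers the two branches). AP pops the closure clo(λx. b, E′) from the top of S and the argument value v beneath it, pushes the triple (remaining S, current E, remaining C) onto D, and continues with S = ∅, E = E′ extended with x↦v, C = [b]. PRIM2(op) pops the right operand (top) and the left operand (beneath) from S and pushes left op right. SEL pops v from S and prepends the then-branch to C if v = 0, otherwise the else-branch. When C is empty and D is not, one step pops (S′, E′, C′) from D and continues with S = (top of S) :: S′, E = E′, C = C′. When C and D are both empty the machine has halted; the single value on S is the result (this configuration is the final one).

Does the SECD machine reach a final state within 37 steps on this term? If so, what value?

Answer: 42

Execution trace:
0. [S=∅ | E=∅ | C=[((((λw. w) 6) * ((λy. ((λu. y) 3)) 1)) * 7)] | D=∅]
1. [S=∅ | E=∅ | C=[(((λw. w) 6) * ((λy. ((λu. y) 3)) 1)) :: 7 :: PRIM2(mul)] | D=∅]
2. [S=∅ | E=∅ | C=[((λw. w) 6) :: ((λy. ((λu. y) 3)) 1) :: PRIM2(mul) :: 7 :: PRIM2(mul)] | D=∅]
3. [S=∅ | E=∅ | C=[6 :: (λw. w) :: AP :: ((λy. ((λu. y) 3)) 1) :: PRIM2(mul) :: 7 :: PRIM2(mul)] | D=∅]
4. [S=[6] | E=∅ | C=[(λw. w) :: AP :: ((λy. ((λu. y) 3)) 1) :: PRIM2(mul) :: 7 :: PRIM2(mul)] | D=∅]
5. [S=[clo(λw. w, ∅) :: 6] | E=∅ | C=[AP :: ((λy. ((λu. y) 3)) 1) :: PRIM2(mul) :: 7 :: PRIM2(mul)] | D=∅]
6. [S=∅ | E={w↦6} | C=[w] | D=[(∅, ∅, [((λy. ((λu. y) 3)) 1) :: PRIM2(mul) :: 7 :: PRIM2(mul)])]]
7. [S=[6] | E={w↦6} | C=∅ | D=[(∅, ∅, [((λy. ((λu. y) 3)) 1) :: PRIM2(mul) :: 7 :: PRIM2(mul)])]]
8. [S=[6] | E=∅ | C=[((λy. ((λu. y) 3)) 1) :: PRIM2(mul) :: 7 :: PRIM2(mul)] | D=∅]
9. [S=[6] | E=∅ | C=[1 :: (λy. ((λu. y) 3)) :: AP :: PRIM2(mul) :: 7 :: PRIM2(mul)] | D=∅]
10. [S=[1 :: 6] | E=∅ | C=[(λy. ((λu. y) 3)) :: AP :: PRIM2(mul) :: 7 :: PRIM2(mul)] | D=∅]
11. [S=[clo(λy. ((λu. y) 3), ∅) :: 1 :: 6] | E=∅ | C=[AP :: PRIM2(mul) :: 7 :: PRIM2(mul)] | D=∅]
12. [S=∅ | E={y↦1} | C=[((λu. y) 3)] | D=[([6], ∅, [PRIM2(mul) :: 7 :: PRIM2(mul)])]]
13. [S=∅ | E={y↦1} | C=[3 :: (λu. y) :: AP] | D=[([6], ∅, [PRIM2(mul) :: 7 :: PRIM2(mul)])]]
14. [S=[3] | E={y↦1} | C=[(λu. y) :: AP] | D=[([6], ∅, [PRIM2(mul) :: 7 :: PRIM2(mul)])]]
15. [S=[clo(λu. y, {y↦1}) :: 3] | E={y↦1} | C=[AP] | D=[([6], ∅, [PRIM2(mul) :: 7 :: PRIM2(mul)])]]
16. [S=∅ | E={u↦3, y↦1} | C=[y] | D=[(∅, {y↦1}, ∅) :: ([6], ∅, [PRIM2(mul) :: 7 :: PRIM2(mul)])]]
17. [S=[1] | E={u↦3, y↦1} | C=∅ | D=[(∅, {y↦1}, ∅) :: ([6], ∅, [PRIM2(mul) :: 7 :: PRIM2(mul)])]]
18. [S=[1] | E={y↦1} | C=∅ | D=[([6], ∅, [PRIM2(mul) :: 7 :: PRIM2(mul)])]]
19. [S=[1 :: 6] | E=∅ | C=[PRIM2(mul) :: 7 :: PRIM2(mul)] | D=∅]
20. [S=[6] | E=∅ | C=[7 :: PRIM2(mul)] | D=∅]
21. [S=[7 :: 6] | E=∅ | C=[PRIM2(mul)] | D=∅]
22. [S=[42] | E=∅ | C=∅ | D=∅]
→ final value 42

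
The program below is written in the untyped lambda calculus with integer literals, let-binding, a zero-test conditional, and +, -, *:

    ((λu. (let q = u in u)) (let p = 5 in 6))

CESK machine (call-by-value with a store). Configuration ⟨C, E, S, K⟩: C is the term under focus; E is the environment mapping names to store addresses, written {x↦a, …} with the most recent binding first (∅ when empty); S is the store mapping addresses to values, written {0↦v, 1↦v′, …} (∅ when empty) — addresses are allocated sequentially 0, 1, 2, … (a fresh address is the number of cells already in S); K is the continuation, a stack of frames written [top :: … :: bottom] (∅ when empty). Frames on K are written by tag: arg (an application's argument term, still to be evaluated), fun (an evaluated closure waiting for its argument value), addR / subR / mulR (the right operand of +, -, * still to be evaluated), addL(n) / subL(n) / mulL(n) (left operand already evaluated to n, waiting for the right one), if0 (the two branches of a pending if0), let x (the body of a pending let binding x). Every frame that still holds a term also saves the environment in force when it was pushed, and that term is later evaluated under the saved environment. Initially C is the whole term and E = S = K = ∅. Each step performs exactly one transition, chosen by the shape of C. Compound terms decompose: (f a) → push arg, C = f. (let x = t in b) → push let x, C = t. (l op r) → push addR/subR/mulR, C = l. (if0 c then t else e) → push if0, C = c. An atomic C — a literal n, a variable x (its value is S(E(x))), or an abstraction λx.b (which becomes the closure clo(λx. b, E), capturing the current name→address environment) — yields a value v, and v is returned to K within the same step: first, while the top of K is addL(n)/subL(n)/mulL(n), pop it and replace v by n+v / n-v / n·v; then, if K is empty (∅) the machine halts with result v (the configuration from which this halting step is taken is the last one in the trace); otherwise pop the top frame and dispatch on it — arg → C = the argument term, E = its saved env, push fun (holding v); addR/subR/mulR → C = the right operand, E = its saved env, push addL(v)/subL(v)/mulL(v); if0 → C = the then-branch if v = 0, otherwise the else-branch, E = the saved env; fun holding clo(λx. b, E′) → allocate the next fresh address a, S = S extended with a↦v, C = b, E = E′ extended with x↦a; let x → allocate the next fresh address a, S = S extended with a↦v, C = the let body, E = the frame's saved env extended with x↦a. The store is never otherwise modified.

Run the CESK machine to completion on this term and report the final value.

Answer: 6

Execution trace:
0. <C=((λu. (let q = u in u)) (let p = 5 in 6)), E=∅, S=∅, K=∅>
1. <C=(λu. (let q = u in u)), E=∅, S=∅, K=[arg]>
2. <C=(let p = 5 in 6), E=∅, S=∅, K=[fun]>
3. <C=5, E=∅, S=∅, K=[let p :: fun]>
4. <C=6, E={p↦0}, S={0↦5}, K=[fun]>
5. <C=(let q = u in u), E={u↦1}, S={0↦5, 1↦6}, K=∅>
6. <C=u, E={u↦1}, S={0↦5, 1↦6}, K=[let q]>
7. <C=u, E={q↦2, u↦1}, S={0↦5, 1↦6, 2↦6}, K=∅>
→ final value 6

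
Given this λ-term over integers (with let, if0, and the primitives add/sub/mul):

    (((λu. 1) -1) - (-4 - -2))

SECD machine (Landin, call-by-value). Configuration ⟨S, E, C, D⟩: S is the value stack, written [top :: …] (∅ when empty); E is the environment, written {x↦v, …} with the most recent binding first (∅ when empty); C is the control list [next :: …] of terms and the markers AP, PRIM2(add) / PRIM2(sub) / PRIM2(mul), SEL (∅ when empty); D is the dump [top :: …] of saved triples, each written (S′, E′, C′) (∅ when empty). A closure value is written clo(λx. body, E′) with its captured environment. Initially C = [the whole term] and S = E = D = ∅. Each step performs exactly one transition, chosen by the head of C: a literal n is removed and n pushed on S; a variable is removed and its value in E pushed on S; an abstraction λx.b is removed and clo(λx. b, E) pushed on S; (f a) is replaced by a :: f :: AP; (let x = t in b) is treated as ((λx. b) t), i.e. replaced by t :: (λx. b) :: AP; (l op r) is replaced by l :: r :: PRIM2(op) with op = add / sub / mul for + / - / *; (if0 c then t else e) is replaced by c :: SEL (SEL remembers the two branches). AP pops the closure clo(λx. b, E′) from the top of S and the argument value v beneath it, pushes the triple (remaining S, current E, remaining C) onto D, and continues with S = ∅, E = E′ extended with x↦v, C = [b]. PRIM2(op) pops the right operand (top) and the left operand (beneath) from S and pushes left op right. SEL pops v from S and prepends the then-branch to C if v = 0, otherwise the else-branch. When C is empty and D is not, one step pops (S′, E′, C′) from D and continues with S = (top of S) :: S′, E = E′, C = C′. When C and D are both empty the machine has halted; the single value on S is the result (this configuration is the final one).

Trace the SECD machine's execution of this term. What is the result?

t=0: ⟨S=∅; E=∅; C=[(((λu. 1) -1) - (-4 - -2))]; D=∅⟩
t=1: ⟨S=∅; E=∅; C=[((λu. 1) -1) :: (-4 - -2) :: PRIM2(sub)]; D=∅⟩
t=2: ⟨S=∅; E=∅; C=[-1 :: (λu. 1) :: AP :: (-4 - -2) :: PRIM2(sub)]; D=∅⟩
t=3: ⟨S=[-1]; E=∅; C=[(λu. 1) :: AP :: (-4 - -2) :: PRIM2(sub)]; D=∅⟩
t=4: ⟨S=[clo(λu. 1, ∅) :: -1]; E=∅; C=[AP :: (-4 - -2) :: PRIM2(sub)]; D=∅⟩
t=5: ⟨S=∅; E={u↦-1}; C=[1]; D=[(∅, ∅, [(-4 - -2) :: PRIM2(sub)])]⟩
t=6: ⟨S=[1]; E={u↦-1}; C=∅; D=[(∅, ∅, [(-4 - -2) :: PRIM2(sub)])]⟩
t=7: ⟨S=[1]; E=∅; C=[(-4 - -2) :: PRIM2(sub)]; D=∅⟩
t=8: ⟨S=[1]; E=∅; C=[-4 :: -2 :: PRIM2(sub) :: PRIM2(sub)]; D=∅⟩
t=9: ⟨S=[-4 :: 1]; E=∅; C=[-2 :: PRIM2(sub) :: PRIM2(sub)]; D=∅⟩
t=10: ⟨S=[-2 :: -4 :: 1]; E=∅; C=[PRIM2(sub) :: PRIM2(sub)]; D=∅⟩
t=11: ⟨S=[-2 :: 1]; E=∅; C=[PRIM2(sub)]; D=∅⟩
t=12: ⟨S=[3]; E=∅; C=∅; D=∅⟩
→ final value 3

Answer: 3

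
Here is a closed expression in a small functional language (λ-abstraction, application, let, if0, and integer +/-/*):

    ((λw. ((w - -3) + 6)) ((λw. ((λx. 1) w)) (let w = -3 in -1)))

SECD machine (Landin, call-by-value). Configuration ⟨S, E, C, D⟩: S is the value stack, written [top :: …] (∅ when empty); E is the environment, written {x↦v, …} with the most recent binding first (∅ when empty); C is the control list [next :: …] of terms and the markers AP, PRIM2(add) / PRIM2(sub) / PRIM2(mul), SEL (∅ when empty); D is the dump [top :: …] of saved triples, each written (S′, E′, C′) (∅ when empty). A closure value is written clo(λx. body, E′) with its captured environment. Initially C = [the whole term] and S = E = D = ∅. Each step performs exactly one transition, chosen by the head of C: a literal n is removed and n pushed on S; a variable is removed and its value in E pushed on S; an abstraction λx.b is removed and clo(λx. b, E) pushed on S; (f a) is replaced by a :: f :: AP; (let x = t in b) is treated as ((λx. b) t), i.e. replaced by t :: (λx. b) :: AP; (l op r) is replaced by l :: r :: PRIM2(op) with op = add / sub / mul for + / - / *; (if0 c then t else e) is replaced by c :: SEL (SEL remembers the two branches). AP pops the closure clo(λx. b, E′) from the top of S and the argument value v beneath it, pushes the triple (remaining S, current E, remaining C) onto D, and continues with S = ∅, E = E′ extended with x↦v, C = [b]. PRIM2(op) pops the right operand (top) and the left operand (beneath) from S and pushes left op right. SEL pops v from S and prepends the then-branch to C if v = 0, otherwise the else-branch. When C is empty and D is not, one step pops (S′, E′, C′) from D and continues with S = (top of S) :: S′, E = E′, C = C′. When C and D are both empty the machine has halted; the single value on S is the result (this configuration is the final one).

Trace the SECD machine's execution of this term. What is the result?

[0] ⟨S=∅; E=∅; C=[((λw. ((w - -3) + 6)) ((λw. ((λx. 1) w)) (let w = -3 in -1)))]; D=∅⟩
[1] ⟨S=∅; E=∅; C=[((λw. ((λx. 1) w)) (let w = -3 in -1)) :: (λw. ((w - -3) + 6)) :: AP]; D=∅⟩
[2] ⟨S=∅; E=∅; C=[(let w = -3 in -1) :: (λw. ((λx. 1) w)) :: AP :: (λw. ((w - -3) + 6)) :: AP]; D=∅⟩
[3] ⟨S=∅; E=∅; C=[-3 :: (λw. -1) :: AP :: (λw. ((λx. 1) w)) :: AP :: (λw. ((w - -3) + 6)) :: AP]; D=∅⟩
[4] ⟨S=[-3]; E=∅; C=[(λw. -1) :: AP :: (λw. ((λx. 1) w)) :: AP :: (λw. ((w - -3) + 6)) :: AP]; D=∅⟩
[5] ⟨S=[clo(λw. -1, ∅) :: -3]; E=∅; C=[AP :: (λw. ((λx. 1) w)) :: AP :: (λw. ((w - -3) + 6)) :: AP]; D=∅⟩
[6] ⟨S=∅; E={w↦-3}; C=[-1]; D=[(∅, ∅, [(λw. ((λx. 1) w)) :: AP :: (λw. ((w - -3) + 6)) :: AP])]⟩
[7] ⟨S=[-1]; E={w↦-3}; C=∅; D=[(∅, ∅, [(λw. ((λx. 1) w)) :: AP :: (λw. ((w - -3) + 6)) :: AP])]⟩
[8] ⟨S=[-1]; E=∅; C=[(λw. ((λx. 1) w)) :: AP :: (λw. ((w - -3) + 6)) :: AP]; D=∅⟩
[9] ⟨S=[clo(λw. ((λx. 1) w), ∅) :: -1]; E=∅; C=[AP :: (λw. ((w - -3) + 6)) :: AP]; D=∅⟩
[10] ⟨S=∅; E={w↦-1}; C=[((λx. 1) w)]; D=[(∅, ∅, [(λw. ((w - -3) + 6)) :: AP])]⟩
[11] ⟨S=∅; E={w↦-1}; C=[w :: (λx. 1) :: AP]; D=[(∅, ∅, [(λw. ((w - -3) + 6)) :: AP])]⟩
[12] ⟨S=[-1]; E={w↦-1}; C=[(λx. 1) :: AP]; D=[(∅, ∅, [(λw. ((w - -3) + 6)) :: AP])]⟩
[13] ⟨S=[clo(λx. 1, {w↦-1}) :: -1]; E={w↦-1}; C=[AP]; D=[(∅, ∅, [(λw. ((w - -3) + 6)) :: AP])]⟩
[14] ⟨S=∅; E={x↦-1, w↦-1}; C=[1]; D=[(∅, {w↦-1}, ∅) :: (∅, ∅, [(λw. ((w - -3) + 6)) :: AP])]⟩
[15] ⟨S=[1]; E={x↦-1, w↦-1}; C=∅; D=[(∅, {w↦-1}, ∅) :: (∅, ∅, [(λw. ((w - -3) + 6)) :: AP])]⟩
[16] ⟨S=[1]; E={w↦-1}; C=∅; D=[(∅, ∅, [(λw. ((w - -3) + 6)) :: AP])]⟩
[17] ⟨S=[1]; E=∅; C=[(λw. ((w - -3) + 6)) :: AP]; D=∅⟩
[18] ⟨S=[clo(λw. ((w - -3) + 6), ∅) :: 1]; E=∅; C=[AP]; D=∅⟩
[19] ⟨S=∅; E={w↦1}; C=[((w - -3) + 6)]; D=[(∅, ∅, ∅)]⟩
[20] ⟨S=∅; E={w↦1}; C=[(w - -3) :: 6 :: PRIM2(add)]; D=[(∅, ∅, ∅)]⟩
[21] ⟨S=∅; E={w↦1}; C=[w :: -3 :: PRIM2(sub) :: 6 :: PRIM2(add)]; D=[(∅, ∅, ∅)]⟩
[22] ⟨S=[1]; E={w↦1}; C=[-3 :: PRIM2(sub) :: 6 :: PRIM2(add)]; D=[(∅, ∅, ∅)]⟩
[23] ⟨S=[-3 :: 1]; E={w↦1}; C=[PRIM2(sub) :: 6 :: PRIM2(add)]; D=[(∅, ∅, ∅)]⟩
[24] ⟨S=[4]; E={w↦1}; C=[6 :: PRIM2(add)]; D=[(∅, ∅, ∅)]⟩
[25] ⟨S=[6 :: 4]; E={w↦1}; C=[PRIM2(add)]; D=[(∅, ∅, ∅)]⟩
[26] ⟨S=[10]; E={w↦1}; C=∅; D=[(∅, ∅, ∅)]⟩
[27] ⟨S=[10]; E=∅; C=∅; D=∅⟩
→ final value 10

Answer: 10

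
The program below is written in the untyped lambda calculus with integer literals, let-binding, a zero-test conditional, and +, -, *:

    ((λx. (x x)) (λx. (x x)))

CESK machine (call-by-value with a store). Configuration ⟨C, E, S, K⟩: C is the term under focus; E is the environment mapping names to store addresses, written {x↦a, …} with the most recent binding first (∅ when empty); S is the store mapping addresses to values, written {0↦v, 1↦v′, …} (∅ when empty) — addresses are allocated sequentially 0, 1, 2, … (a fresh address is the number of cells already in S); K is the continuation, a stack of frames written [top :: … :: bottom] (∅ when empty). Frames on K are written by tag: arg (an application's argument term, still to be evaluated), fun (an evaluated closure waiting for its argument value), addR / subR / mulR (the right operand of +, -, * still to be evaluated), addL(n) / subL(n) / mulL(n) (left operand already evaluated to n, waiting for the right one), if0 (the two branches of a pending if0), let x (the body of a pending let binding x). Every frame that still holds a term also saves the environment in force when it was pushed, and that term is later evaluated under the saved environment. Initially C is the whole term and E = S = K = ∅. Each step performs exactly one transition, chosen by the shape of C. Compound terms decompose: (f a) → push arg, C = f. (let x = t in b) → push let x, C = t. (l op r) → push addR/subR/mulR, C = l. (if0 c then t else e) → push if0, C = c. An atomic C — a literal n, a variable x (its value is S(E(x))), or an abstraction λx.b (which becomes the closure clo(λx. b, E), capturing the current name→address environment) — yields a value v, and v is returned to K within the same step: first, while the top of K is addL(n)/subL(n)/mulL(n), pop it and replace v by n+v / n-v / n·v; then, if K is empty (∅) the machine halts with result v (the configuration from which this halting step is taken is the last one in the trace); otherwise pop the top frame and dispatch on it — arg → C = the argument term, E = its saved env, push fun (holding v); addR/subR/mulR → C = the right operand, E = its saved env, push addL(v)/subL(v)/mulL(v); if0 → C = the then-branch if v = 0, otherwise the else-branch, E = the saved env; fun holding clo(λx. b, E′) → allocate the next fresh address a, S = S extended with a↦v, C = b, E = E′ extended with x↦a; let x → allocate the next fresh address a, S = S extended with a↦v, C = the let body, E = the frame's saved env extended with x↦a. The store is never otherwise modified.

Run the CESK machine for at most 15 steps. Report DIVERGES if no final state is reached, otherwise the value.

Answer: DIVERGES (no final state within 15 steps)

Derivation:
[0] <C=((λx. (x x)) (λx. (x x))), E=∅, S=∅, K=∅>
[1] <C=(λx. (x x)), E=∅, S=∅, K=[arg]>
[2] <C=(λx. (x x)), E=∅, S=∅, K=[fun]>
[3] <C=(x x), E={x↦0}, S={0↦clo(λx. (x x), ∅)}, K=∅>
[4] <C=x, E={x↦0}, S={0↦clo(λx. (x x), ∅)}, K=[arg]>
[5] <C=x, E={x↦0}, S={0↦clo(λx. (x x), ∅)}, K=[fun]>
[6] <C=(x x), E={x↦1}, S={0↦clo(λx. (x x), ∅), 1↦clo(λx. (x x), ∅)}, K=∅>
[7] <C=x, E={x↦1}, S={0↦clo(λx. (x x), ∅), 1↦clo(λx. (x x), ∅)}, K=[arg]>
[8] <C=x, E={x↦1}, S={0↦clo(λx. (x x), ∅), 1↦clo(λx. (x x), ∅)}, K=[fun]>
[9] <C=(x x), E={x↦2}, S={0↦clo(λx. (x x), ∅), 1↦clo(λx. (x x), ∅), 2↦clo(λx. (x x), ∅)}, K=∅>
[10] <C=x, E={x↦2}, S={0↦clo(λx. (x x), ∅), 1↦clo(λx. (x x), ∅), 2↦clo(λx. (x x), ∅)}, K=[arg]>
[11] <C=x, E={x↦2}, S={0↦clo(λx. (x x), ∅), 1↦clo(λx. (x x), ∅), 2↦clo(λx. (x x), ∅)}, K=[fun]>
[12] <C=(x x), E={x↦3}, S={0↦clo(λx. (x x), ∅), 1↦clo(λx. (x x), ∅), 2↦clo(λx. (x x), ∅), 3↦clo(λx. (x x), ∅)}, K=∅>
[13] <C=x, E={x↦3}, S={0↦clo(λx. (x x), ∅), 1↦clo(λx. (x x), ∅), 2↦clo(λx. (x x), ∅), 3↦clo(λx. (x x), ∅)}, K=[arg]>
[14] <C=x, E={x↦3}, S={0↦clo(λx. (x x), ∅), 1↦clo(λx. (x x), ∅), 2↦clo(λx. (x x), ∅), 3↦clo(λx. (x x), ∅)}, K=[fun]>
[15] <C=(x x), E={x↦4}, S={0↦clo(λx. (x x), ∅), 1↦clo(λx. (x x), ∅), 2↦clo(λx. (x x), ∅), 3↦clo(λx. (x x), ∅), 4↦clo(λx. (x x), ∅)}, K=∅>
→ 15 transitions taken and the configuration is still not final: no result within 15 steps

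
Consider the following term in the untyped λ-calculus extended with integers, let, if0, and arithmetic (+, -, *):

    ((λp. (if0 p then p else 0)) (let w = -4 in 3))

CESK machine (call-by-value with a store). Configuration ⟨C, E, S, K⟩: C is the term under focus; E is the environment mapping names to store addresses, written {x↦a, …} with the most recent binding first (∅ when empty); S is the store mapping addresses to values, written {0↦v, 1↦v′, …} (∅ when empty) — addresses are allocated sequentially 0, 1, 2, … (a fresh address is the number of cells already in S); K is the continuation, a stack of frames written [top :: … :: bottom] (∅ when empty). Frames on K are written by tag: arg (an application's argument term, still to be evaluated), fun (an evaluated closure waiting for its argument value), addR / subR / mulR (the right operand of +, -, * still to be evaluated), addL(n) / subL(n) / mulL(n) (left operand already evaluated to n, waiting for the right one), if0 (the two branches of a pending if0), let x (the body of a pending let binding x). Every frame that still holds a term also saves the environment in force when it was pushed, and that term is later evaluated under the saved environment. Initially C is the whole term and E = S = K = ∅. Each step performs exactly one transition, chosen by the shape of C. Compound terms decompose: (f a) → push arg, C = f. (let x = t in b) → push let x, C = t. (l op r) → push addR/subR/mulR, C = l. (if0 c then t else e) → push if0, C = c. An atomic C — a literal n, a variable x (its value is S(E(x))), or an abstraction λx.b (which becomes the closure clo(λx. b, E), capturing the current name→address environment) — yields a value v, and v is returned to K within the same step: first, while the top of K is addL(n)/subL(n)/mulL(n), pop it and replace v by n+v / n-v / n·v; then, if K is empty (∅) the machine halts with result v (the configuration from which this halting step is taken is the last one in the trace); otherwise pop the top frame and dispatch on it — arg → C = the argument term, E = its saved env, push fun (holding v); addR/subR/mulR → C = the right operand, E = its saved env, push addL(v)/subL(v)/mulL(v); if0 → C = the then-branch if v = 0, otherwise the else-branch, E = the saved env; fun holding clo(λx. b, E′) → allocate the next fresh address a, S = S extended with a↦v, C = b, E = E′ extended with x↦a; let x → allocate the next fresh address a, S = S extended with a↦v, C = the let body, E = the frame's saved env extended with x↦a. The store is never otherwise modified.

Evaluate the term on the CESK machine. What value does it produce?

Answer: 0

Derivation:
t=0: <C=((λp. (if0 p then p else 0)) (let w = -4 in 3)), E=∅, S=∅, K=∅>
t=1: <C=(λp. (if0 p then p else 0)), E=∅, S=∅, K=[arg]>
t=2: <C=(let w = -4 in 3), E=∅, S=∅, K=[fun]>
t=3: <C=-4, E=∅, S=∅, K=[let w :: fun]>
t=4: <C=3, E={w↦0}, S={0↦-4}, K=[fun]>
t=5: <C=(if0 p then p else 0), E={p↦1}, S={0↦-4, 1↦3}, K=∅>
t=6: <C=p, E={p↦1}, S={0↦-4, 1↦3}, K=[if0]>
t=7: <C=0, E={p↦1}, S={0↦-4, 1↦3}, K=∅>
→ final value 0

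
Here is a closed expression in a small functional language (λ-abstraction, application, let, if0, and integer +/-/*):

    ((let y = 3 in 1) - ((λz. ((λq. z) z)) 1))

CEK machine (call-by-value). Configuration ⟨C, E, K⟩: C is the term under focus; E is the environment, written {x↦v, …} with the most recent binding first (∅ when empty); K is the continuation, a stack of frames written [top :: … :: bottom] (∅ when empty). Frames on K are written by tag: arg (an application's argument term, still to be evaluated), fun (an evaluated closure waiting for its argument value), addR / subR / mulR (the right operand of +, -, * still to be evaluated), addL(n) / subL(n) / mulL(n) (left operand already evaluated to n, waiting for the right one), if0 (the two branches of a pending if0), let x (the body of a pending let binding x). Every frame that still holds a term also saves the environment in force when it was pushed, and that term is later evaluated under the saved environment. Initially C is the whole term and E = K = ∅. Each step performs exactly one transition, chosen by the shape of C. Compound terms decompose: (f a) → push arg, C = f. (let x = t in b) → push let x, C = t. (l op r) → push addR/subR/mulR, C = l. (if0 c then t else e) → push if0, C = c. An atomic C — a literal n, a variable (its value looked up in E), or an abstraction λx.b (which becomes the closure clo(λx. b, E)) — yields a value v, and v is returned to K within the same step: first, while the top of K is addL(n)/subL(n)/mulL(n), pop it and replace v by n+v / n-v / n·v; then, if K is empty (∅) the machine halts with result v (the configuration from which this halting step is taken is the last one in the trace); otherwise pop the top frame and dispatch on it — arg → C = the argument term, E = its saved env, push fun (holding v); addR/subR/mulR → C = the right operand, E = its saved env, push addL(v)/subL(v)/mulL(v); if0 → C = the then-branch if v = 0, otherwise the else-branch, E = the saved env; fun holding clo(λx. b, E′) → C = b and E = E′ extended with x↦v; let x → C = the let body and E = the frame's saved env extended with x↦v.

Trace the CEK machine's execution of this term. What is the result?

Answer: 0

Derivation:
[0] ⟨C=((let y = 3 in 1) - ((λz. ((λq. z) z)) 1)); E=∅; K=∅⟩
[1] ⟨C=(let y = 3 in 1); E=∅; K=[subR]⟩
[2] ⟨C=3; E=∅; K=[let y :: subR]⟩
[3] ⟨C=1; E={y↦3}; K=[subR]⟩
[4] ⟨C=((λz. ((λq. z) z)) 1); E=∅; K=[subL(1)]⟩
[5] ⟨C=(λz. ((λq. z) z)); E=∅; K=[arg :: subL(1)]⟩
[6] ⟨C=1; E=∅; K=[fun :: subL(1)]⟩
[7] ⟨C=((λq. z) z); E={z↦1}; K=[subL(1)]⟩
[8] ⟨C=(λq. z); E={z↦1}; K=[arg :: subL(1)]⟩
[9] ⟨C=z; E={z↦1}; K=[fun :: subL(1)]⟩
[10] ⟨C=z; E={q↦1, z↦1}; K=[subL(1)]⟩
→ final value 0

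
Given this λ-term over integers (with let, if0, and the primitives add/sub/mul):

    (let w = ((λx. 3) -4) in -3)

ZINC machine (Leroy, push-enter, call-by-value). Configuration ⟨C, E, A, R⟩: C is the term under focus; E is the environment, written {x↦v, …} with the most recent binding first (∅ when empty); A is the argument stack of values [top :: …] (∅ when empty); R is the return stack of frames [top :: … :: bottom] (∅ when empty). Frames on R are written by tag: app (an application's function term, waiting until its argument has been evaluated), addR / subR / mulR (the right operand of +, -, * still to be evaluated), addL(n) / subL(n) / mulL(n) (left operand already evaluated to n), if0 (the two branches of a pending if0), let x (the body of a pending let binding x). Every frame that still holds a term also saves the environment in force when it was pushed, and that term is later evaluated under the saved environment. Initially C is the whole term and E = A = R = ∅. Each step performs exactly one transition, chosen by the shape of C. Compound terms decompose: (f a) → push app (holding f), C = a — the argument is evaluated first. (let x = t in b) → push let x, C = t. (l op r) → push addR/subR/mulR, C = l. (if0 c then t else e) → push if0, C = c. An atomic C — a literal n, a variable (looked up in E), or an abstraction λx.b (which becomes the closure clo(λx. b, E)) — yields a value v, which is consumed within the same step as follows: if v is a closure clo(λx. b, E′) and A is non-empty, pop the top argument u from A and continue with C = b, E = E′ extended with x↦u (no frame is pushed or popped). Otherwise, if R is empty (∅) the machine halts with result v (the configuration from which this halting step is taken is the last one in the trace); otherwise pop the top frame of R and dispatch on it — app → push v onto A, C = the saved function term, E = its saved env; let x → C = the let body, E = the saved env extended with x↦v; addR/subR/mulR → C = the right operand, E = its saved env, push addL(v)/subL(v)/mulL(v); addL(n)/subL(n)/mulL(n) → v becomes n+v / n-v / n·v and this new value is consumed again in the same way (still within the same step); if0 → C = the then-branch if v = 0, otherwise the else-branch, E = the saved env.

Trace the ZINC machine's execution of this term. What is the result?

Answer: -3

Machine steps:
t=0: ⟨C=(let w = ((λx. 3) -4) in -3); E=∅; A=∅; R=∅⟩
t=1: ⟨C=((λx. 3) -4); E=∅; A=∅; R=[let w]⟩
t=2: ⟨C=-4; E=∅; A=∅; R=[app :: let w]⟩
t=3: ⟨C=(λx. 3); E=∅; A=[-4]; R=[let w]⟩
t=4: ⟨C=3; E={x↦-4}; A=∅; R=[let w]⟩
t=5: ⟨C=-3; E={w↦3}; A=∅; R=∅⟩
→ final value -3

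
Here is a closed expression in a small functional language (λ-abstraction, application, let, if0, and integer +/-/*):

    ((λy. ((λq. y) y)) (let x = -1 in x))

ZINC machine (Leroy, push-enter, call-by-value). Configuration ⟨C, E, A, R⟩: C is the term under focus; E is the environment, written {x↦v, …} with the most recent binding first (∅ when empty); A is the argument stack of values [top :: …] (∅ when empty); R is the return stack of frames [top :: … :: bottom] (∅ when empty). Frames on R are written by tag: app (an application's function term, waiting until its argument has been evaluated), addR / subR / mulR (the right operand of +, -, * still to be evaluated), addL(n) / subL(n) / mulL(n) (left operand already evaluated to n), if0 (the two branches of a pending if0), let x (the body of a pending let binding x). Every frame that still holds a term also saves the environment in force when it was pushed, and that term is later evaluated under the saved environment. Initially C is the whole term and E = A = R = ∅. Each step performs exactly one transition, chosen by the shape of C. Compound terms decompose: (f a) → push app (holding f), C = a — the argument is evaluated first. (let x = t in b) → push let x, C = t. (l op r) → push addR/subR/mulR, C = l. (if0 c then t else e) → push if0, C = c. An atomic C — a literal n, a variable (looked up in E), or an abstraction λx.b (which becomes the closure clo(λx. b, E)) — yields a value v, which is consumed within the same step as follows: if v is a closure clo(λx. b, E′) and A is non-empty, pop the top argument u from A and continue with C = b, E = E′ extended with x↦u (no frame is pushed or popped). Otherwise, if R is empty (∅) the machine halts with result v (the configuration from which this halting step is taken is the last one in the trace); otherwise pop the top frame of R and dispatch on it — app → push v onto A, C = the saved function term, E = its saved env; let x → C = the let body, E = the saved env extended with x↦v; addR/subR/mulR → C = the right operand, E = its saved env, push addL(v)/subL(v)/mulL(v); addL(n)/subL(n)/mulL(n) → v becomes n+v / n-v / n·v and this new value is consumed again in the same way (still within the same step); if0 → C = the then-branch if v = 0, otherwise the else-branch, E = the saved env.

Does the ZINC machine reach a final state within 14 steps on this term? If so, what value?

0. <C=((λy. ((λq. y) y)) (let x = -1 in x)), E=∅, A=∅, R=∅>
1. <C=(let x = -1 in x), E=∅, A=∅, R=[app]>
2. <C=-1, E=∅, A=∅, R=[let x :: app]>
3. <C=x, E={x↦-1}, A=∅, R=[app]>
4. <C=(λy. ((λq. y) y)), E=∅, A=[-1], R=∅>
5. <C=((λq. y) y), E={y↦-1}, A=∅, R=∅>
6. <C=y, E={y↦-1}, A=∅, R=[app]>
7. <C=(λq. y), E={y↦-1}, A=[-1], R=∅>
8. <C=y, E={q↦-1, y↦-1}, A=∅, R=∅>
→ final value -1

Answer: -1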